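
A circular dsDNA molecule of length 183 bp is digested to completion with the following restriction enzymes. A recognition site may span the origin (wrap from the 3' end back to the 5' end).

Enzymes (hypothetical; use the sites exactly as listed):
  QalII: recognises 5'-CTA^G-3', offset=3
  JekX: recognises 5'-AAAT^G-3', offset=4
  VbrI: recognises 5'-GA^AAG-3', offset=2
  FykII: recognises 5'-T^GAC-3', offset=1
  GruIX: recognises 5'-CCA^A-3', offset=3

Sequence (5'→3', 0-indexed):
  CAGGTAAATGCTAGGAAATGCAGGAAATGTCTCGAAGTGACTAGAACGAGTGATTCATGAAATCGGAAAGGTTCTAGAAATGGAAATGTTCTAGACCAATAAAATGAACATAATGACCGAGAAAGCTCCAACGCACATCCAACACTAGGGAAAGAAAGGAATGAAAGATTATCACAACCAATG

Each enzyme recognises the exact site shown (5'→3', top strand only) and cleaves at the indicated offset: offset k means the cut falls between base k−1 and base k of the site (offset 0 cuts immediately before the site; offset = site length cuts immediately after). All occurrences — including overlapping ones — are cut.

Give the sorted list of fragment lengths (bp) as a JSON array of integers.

[4,4,4,5,5,5,6,6,6,6,7,8,8,9,9,9,9,10,11,12,16,24]

Per-enzyme occurrences:
  QalII (CTAG, off=3): starts [10, 40, 73, 90, 144] → cuts [13, 43, 76, 93, 147]
  JekX (AAATG, off=4): starts [5, 15, 24, 77, 83, 101] → cuts [9, 19, 28, 81, 87, 105]
  VbrI (GAAAG, off=2): starts [65, 120, 149, 153, 162] → cuts [67, 122, 151, 155, 164]
  FykII (TGAC, off=1): starts [37, 113] → cuts [38, 114]
  GruIX (CCAA, off=3): starts [95, 127, 138, 177] → cuts [98, 130, 141, 180]

All cut coordinates (distinct, sorted): [9, 13, 19, 28, 38, 43, 67, 76, 81, 87, 93, 98, 105, 114, 122, 130, 141, 147, 151, 155, 164, 180]

Fragments:
  9→13: 4 bp
  13→19: 6 bp
  19→28: 9 bp
  28→38: 10 bp
  38→43: 5 bp
  43→67: 24 bp
  67→76: 9 bp
  76→81: 5 bp
  81→87: 6 bp
  87→93: 6 bp
  93→98: 5 bp
  98→105: 7 bp
  105→114: 9 bp
  114→122: 8 bp
  122→130: 8 bp
  130→141: 11 bp
  141→147: 6 bp
  147→151: 4 bp
  151→155: 4 bp
  155→164: 9 bp
  164→180: 16 bp
  180→9 (wrap): 183-180+9 = 12 bp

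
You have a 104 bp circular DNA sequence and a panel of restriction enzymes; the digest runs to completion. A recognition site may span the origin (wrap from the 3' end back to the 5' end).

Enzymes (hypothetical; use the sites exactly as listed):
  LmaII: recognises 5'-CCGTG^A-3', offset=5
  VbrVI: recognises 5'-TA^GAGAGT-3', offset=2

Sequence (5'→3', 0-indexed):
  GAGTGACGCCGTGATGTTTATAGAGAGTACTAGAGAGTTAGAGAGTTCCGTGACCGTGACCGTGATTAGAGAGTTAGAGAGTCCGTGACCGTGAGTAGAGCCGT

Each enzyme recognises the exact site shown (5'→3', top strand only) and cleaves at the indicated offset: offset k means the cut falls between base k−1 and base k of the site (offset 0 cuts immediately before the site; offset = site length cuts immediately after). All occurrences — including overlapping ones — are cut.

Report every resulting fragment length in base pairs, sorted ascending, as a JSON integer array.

Site scan:
  LmaII CCGTGA/5: at [8, 47, 53, 59, 82, 88, 100] ⇒ [1, 13, 52, 58, 64, 87, 93]
  VbrVI TAGAGAGT/2: at [20, 30, 38, 66, 74] ⇒ [22, 32, 40, 68, 76]

All cut coordinates (distinct, sorted): [1, 13, 22, 32, 40, 52, 58, 64, 68, 76, 87, 93]

Fragments:
  1→13: 12 bp
  13→22: 9 bp
  22→32: 10 bp
  32→40: 8 bp
  40→52: 12 bp
  52→58: 6 bp
  58→64: 6 bp
  64→68: 4 bp
  68→76: 8 bp
  76→87: 11 bp
  87→93: 6 bp
  93→1 (wrap): 104-93+1 = 12 bp

[4,6,6,6,8,8,9,10,11,12,12,12]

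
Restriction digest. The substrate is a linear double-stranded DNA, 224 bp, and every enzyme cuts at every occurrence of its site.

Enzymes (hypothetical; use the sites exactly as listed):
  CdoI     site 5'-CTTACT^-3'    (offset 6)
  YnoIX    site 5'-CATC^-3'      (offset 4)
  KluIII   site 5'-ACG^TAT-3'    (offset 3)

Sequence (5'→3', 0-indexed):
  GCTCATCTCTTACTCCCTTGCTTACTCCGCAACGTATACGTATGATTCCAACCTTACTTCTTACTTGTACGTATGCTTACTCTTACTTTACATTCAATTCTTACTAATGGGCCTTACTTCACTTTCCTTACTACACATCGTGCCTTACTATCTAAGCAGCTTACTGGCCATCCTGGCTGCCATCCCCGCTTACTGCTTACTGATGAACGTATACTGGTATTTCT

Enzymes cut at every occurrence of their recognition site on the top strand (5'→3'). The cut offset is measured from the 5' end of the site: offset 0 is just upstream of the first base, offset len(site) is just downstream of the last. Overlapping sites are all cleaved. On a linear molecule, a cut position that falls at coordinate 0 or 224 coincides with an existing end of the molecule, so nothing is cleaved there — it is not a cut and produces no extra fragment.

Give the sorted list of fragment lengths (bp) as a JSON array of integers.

Per-enzyme occurrences:
  CdoI CTTACT/6: at [8, 20, 52, 59, 75, 81, 99, 112, 126, 143, 159, 188, 195] ⇒ [14, 26, 58, 65, 81, 87, 105, 118, 132, 149, 165, 194, 201]
  YnoIX CATC/4: at [3, 135, 168, 180] ⇒ [7, 139, 172, 184]
  KluIII ACGTAT/3: at [31, 37, 68, 206] ⇒ [34, 40, 71, 209]

Pooled cuts: [7, 14, 26, 34, 40, 58, 65, 71, 81, 87, 105, 118, 132, 139, 149, 165, 172, 184, 194, 201, 209]

Fragment lengths:
  [0,7): 7 bp
  [7,14): 7 bp
  [14,26): 12 bp
  [26,34): 8 bp
  [34,40): 6 bp
  [40,58): 18 bp
  [58,65): 7 bp
  [65,71): 6 bp
  [71,81): 10 bp
  [81,87): 6 bp
  [87,105): 18 bp
  [105,118): 13 bp
  [118,132): 14 bp
  [132,139): 7 bp
  [139,149): 10 bp
  [149,165): 16 bp
  [165,172): 7 bp
  [172,184): 12 bp
  [184,194): 10 bp
  [194,201): 7 bp
  [201,209): 8 bp
  [209,224): 15 bp

[6,6,6,7,7,7,7,7,7,8,8,10,10,10,12,12,13,14,15,16,18,18]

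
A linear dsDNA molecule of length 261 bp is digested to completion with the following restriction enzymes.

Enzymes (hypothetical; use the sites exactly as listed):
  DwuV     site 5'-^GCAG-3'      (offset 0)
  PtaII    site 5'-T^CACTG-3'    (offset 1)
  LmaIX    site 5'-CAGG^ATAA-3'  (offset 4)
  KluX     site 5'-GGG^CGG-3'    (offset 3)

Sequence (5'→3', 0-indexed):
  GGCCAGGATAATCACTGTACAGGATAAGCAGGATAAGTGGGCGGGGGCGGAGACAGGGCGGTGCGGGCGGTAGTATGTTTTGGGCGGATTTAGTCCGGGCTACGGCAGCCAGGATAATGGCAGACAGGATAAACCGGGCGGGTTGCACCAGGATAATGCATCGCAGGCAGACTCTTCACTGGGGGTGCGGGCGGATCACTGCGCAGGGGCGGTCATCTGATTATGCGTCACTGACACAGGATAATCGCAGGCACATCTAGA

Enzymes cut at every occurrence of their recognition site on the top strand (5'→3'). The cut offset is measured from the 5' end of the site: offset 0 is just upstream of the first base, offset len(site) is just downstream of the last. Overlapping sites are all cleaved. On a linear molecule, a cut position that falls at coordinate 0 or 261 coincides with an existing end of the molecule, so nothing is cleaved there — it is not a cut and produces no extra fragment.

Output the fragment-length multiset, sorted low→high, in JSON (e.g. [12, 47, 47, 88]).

Scan for sites:
  DwuV GCAG/0: at [27, 104, 119, 162, 166, 202, 246] ⇒ [27, 104, 119, 162, 166, 202, 246]
  PtaII TCACTG/1: at [11, 175, 195, 227] ⇒ [12, 176, 196, 228]
  LmaIX CAGGATAA/4: at [3, 19, 28, 109, 124, 148, 236] ⇒ [7, 23, 32, 113, 128, 152, 240]
  KluX GGGCGG/3: at [38, 44, 55, 64, 81, 135, 188, 206] ⇒ [41, 47, 58, 67, 84, 138, 191, 209]

All cut coordinates (distinct, sorted): [7, 12, 23, 27, 32, 41, 47, 58, 67, 84, 104, 113, 119, 128, 138, 152, 162, 166, 176, 191, 196, 202, 209, 228, 240, 246]

Fragment lengths:
  [0,7): 7 bp
  [7,12): 5 bp
  [12,23): 11 bp
  [23,27): 4 bp
  [27,32): 5 bp
  [32,41): 9 bp
  [41,47): 6 bp
  [47,58): 11 bp
  [58,67): 9 bp
  [67,84): 17 bp
  [84,104): 20 bp
  [104,113): 9 bp
  [113,119): 6 bp
  [119,128): 9 bp
  [128,138): 10 bp
  [138,152): 14 bp
  [152,162): 10 bp
  [162,166): 4 bp
  [166,176): 10 bp
  [176,191): 15 bp
  [191,196): 5 bp
  [196,202): 6 bp
  [202,209): 7 bp
  [209,228): 19 bp
  [228,240): 12 bp
  [240,246): 6 bp
  [246,261): 15 bp

[4,4,5,5,5,6,6,6,6,7,7,9,9,9,9,10,10,10,11,11,12,14,15,15,17,19,20]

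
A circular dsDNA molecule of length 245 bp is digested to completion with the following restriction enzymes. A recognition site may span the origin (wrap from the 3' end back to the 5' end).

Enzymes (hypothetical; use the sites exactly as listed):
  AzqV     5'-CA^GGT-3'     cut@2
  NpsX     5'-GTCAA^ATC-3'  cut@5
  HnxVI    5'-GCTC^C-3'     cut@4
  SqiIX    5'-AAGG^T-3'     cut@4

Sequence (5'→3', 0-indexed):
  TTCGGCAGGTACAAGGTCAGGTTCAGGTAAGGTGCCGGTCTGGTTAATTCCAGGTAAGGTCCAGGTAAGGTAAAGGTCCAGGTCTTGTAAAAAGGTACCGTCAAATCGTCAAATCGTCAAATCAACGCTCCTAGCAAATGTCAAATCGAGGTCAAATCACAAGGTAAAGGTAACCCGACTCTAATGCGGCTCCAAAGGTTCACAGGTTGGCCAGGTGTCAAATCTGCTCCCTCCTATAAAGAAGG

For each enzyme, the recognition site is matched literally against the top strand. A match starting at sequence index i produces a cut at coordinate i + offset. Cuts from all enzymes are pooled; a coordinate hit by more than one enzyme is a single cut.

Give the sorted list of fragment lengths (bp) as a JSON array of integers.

Per-enzyme occurrences:
  AzqV (CAGGT, off=2): starts [5, 17, 23, 50, 61, 78, 202, 211] → cuts [7, 19, 25, 52, 63, 80, 204, 213]
  NpsX (GTCAAATC, off=5): starts [99, 107, 115, 139, 150, 216] → cuts [104, 112, 120, 144, 155, 221]
  HnxVI (GCTCC, off=4): starts [126, 188, 225] → cuts [130, 192, 229]
  SqiIX (AAGGT, off=4): starts [12, 28, 55, 66, 72, 91, 160, 166, 194, 241] → cuts [0, 16, 32, 59, 70, 76, 95, 164, 170, 198]

Pooled cuts: [0, 7, 16, 19, 25, 32, 52, 59, 63, 70, 76, 80, 95, 104, 112, 120, 130, 144, 155, 164, 170, 192, 198, 204, 213, 221, 229]

Fragment lengths:
  0→7: 7 bp
  7→16: 9 bp
  16→19: 3 bp
  19→25: 6 bp
  25→32: 7 bp
  32→52: 20 bp
  52→59: 7 bp
  59→63: 4 bp
  63→70: 7 bp
  70→76: 6 bp
  76→80: 4 bp
  80→95: 15 bp
  95→104: 9 bp
  104→112: 8 bp
  112→120: 8 bp
  120→130: 10 bp
  130→144: 14 bp
  144→155: 11 bp
  155→164: 9 bp
  164→170: 6 bp
  170→192: 22 bp
  192→198: 6 bp
  198→204: 6 bp
  204→213: 9 bp
  213→221: 8 bp
  221→229: 8 bp
  229→0 (wrap): 245-229+0 = 16 bp

[3,4,4,6,6,6,6,6,7,7,7,7,8,8,8,8,9,9,9,9,10,11,14,15,16,20,22]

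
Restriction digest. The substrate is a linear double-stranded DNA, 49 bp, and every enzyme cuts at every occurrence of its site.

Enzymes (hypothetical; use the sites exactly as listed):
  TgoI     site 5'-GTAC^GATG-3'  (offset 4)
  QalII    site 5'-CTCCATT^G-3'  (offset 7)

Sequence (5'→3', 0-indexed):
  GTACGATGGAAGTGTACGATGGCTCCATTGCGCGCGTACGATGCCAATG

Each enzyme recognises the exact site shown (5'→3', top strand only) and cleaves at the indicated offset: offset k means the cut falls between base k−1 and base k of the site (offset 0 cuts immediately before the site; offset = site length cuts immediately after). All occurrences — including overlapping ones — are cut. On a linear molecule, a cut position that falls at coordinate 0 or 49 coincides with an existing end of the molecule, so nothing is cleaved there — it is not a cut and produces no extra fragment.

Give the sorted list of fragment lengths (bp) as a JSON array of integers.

Site scan:
  TgoI GTACGATG/4: at [0, 13, 35] ⇒ [4, 17, 39]
  QalII CTCCATTG/7: at [22] ⇒ [29]

All cut coordinates (distinct, sorted): [4, 17, 29, 39]

Fragment lengths:
  [0,4): 4 bp
  [4,17): 13 bp
  [17,29): 12 bp
  [29,39): 10 bp
  [39,49): 10 bp

[4,10,10,12,13]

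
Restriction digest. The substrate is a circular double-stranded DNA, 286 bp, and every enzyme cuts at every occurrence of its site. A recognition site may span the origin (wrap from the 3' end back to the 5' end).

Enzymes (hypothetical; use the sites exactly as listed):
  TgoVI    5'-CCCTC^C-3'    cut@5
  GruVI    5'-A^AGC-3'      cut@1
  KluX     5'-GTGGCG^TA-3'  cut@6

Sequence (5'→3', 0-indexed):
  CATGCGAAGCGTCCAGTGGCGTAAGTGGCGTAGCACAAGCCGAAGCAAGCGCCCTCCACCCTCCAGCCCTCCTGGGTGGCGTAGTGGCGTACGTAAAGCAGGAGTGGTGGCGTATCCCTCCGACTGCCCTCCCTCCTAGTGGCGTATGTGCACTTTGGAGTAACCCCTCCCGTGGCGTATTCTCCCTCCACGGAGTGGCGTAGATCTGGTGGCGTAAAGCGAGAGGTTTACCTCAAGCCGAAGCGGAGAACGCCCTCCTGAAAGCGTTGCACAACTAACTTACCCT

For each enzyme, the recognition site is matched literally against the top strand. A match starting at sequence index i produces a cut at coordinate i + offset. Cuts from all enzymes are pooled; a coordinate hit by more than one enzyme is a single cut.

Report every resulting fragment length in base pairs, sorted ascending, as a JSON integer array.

Per-enzyme occurrences:
  TgoVI (CCCTCC, off=5): starts [51, 58, 66, 115, 126, 130, 164, 183, 252] → cuts [56, 63, 71, 120, 131, 135, 169, 188, 257]
  GruVI (AAGC, off=1): starts [6, 36, 42, 46, 95, 216, 234, 240, 261] → cuts [7, 37, 43, 47, 96, 217, 235, 241, 262]
  KluX (GTGGCGTA, off=6): starts [15, 24, 75, 83, 106, 138, 171, 194, 208] → cuts [21, 30, 81, 89, 112, 144, 177, 200, 214]

All cut coordinates (distinct, sorted): [7, 21, 30, 37, 43, 47, 56, 63, 71, 81, 89, 96, 112, 120, 131, 135, 144, 169, 177, 188, 200, 214, 217, 235, 241, 257, 262]

Fragment lengths:
  7→21: 14 bp
  21→30: 9 bp
  30→37: 7 bp
  37→43: 6 bp
  43→47: 4 bp
  47→56: 9 bp
  56→63: 7 bp
  63→71: 8 bp
  71→81: 10 bp
  81→89: 8 bp
  89→96: 7 bp
  96→112: 16 bp
  112→120: 8 bp
  120→131: 11 bp
  131→135: 4 bp
  135→144: 9 bp
  144→169: 25 bp
  169→177: 8 bp
  177→188: 11 bp
  188→200: 12 bp
  200→214: 14 bp
  214→217: 3 bp
  217→235: 18 bp
  235→241: 6 bp
  241→257: 16 bp
  257→262: 5 bp
  262→7 (wrap): 286-262+7 = 31 bp

[3,4,4,5,6,6,7,7,7,8,8,8,8,9,9,9,10,11,11,12,14,14,16,16,18,25,31]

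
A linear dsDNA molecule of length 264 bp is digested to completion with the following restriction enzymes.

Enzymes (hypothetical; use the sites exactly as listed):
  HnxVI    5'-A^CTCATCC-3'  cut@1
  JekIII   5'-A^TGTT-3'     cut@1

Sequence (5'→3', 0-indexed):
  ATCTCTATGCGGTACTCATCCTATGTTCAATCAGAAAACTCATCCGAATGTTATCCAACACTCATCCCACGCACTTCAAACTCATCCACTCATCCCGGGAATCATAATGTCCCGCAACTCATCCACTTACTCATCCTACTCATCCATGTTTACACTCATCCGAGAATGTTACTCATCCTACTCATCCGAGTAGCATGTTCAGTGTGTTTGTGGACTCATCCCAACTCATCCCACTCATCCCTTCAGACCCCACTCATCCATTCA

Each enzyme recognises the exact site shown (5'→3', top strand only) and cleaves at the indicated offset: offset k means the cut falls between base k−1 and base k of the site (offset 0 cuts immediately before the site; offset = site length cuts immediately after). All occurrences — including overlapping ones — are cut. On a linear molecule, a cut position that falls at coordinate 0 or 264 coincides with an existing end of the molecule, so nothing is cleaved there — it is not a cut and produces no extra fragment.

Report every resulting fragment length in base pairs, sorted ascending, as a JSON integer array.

Per-enzyme occurrences:
  HnxVI (ACTCATCC, off=1): starts [13, 37, 59, 79, 87, 116, 128, 137, 153, 170, 179, 213, 223, 232, 251] → cuts [14, 38, 60, 80, 88, 117, 129, 138, 154, 171, 180, 214, 224, 233, 252]
  JekIII (ATGTT, off=1): starts [22, 47, 145, 165, 194] → cuts [23, 48, 146, 166, 195]

All cut coordinates (distinct, sorted): [14, 23, 38, 48, 60, 80, 88, 117, 129, 138, 146, 154, 166, 171, 180, 195, 214, 224, 233, 252]

Fragments:
  [0,14): 14 bp
  [14,23): 9 bp
  [23,38): 15 bp
  [38,48): 10 bp
  [48,60): 12 bp
  [60,80): 20 bp
  [80,88): 8 bp
  [88,117): 29 bp
  [117,129): 12 bp
  [129,138): 9 bp
  [138,146): 8 bp
  [146,154): 8 bp
  [154,166): 12 bp
  [166,171): 5 bp
  [171,180): 9 bp
  [180,195): 15 bp
  [195,214): 19 bp
  [214,224): 10 bp
  [224,233): 9 bp
  [233,252): 19 bp
  [252,264): 12 bp

[5,8,8,8,9,9,9,9,10,10,12,12,12,12,14,15,15,19,19,20,29]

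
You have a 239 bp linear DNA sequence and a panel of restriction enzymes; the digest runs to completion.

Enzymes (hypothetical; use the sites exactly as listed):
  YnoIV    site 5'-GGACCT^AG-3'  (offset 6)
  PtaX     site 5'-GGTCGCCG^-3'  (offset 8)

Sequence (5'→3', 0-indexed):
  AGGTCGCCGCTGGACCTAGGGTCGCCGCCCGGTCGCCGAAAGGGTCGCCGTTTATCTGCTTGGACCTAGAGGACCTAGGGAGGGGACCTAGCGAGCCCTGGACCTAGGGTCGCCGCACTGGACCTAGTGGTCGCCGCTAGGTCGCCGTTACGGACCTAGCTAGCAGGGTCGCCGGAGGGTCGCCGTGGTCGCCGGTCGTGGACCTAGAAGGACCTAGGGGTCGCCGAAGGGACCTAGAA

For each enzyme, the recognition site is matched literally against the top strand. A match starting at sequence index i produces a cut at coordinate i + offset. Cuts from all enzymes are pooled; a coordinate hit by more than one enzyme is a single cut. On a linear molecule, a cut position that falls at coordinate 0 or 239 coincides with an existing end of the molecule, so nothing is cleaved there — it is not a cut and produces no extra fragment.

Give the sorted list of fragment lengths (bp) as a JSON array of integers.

Scan for sites:
  YnoIV GGACCTAG/6: at [11, 61, 70, 83, 99, 119, 151, 199, 209, 229] ⇒ [17, 67, 76, 89, 105, 125, 157, 205, 215, 235]
  PtaX GGTCGCCG/8: at [1, 19, 30, 42, 107, 128, 139, 166, 177, 186, 218] ⇒ [9, 27, 38, 50, 115, 136, 147, 174, 185, 194, 226]

All cut coordinates (distinct, sorted): [9, 17, 27, 38, 50, 67, 76, 89, 105, 115, 125, 136, 147, 157, 174, 185, 194, 205, 215, 226, 235]

Fragments:
  [0,9): 9 bp
  [9,17): 8 bp
  [17,27): 10 bp
  [27,38): 11 bp
  [38,50): 12 bp
  [50,67): 17 bp
  [67,76): 9 bp
  [76,89): 13 bp
  [89,105): 16 bp
  [105,115): 10 bp
  [115,125): 10 bp
  [125,136): 11 bp
  [136,147): 11 bp
  [147,157): 10 bp
  [157,174): 17 bp
  [174,185): 11 bp
  [185,194): 9 bp
  [194,205): 11 bp
  [205,215): 10 bp
  [215,226): 11 bp
  [226,235): 9 bp
  [235,239): 4 bp

[4,8,9,9,9,9,10,10,10,10,10,11,11,11,11,11,11,12,13,16,17,17]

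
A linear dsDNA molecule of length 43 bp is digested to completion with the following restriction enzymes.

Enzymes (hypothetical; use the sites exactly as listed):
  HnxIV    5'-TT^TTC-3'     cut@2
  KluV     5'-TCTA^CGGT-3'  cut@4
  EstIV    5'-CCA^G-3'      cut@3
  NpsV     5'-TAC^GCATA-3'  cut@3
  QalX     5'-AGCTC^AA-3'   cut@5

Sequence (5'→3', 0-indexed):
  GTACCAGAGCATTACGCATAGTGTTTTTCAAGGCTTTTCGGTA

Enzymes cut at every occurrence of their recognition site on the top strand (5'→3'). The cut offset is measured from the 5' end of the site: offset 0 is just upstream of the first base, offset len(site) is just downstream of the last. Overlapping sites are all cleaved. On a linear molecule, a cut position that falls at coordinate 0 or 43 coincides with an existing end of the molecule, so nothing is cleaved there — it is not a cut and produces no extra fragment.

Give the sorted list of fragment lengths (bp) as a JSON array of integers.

Scan for sites:
  HnxIV TTTTC/2: at [24, 34] ⇒ [26, 36]
  KluV (TCTACGGT, off=4): no sites
  EstIV CCAG/3: at [3] ⇒ [6]
  NpsV TACGCATA/3: at [12] ⇒ [15]
  QalX (AGCTCAA, off=5): no sites

All cut coordinates (distinct, sorted): [6, 15, 26, 36]

Fragments:
  [0,6): 6 bp
  [6,15): 9 bp
  [15,26): 11 bp
  [26,36): 10 bp
  [36,43): 7 bp

[6,7,9,10,11]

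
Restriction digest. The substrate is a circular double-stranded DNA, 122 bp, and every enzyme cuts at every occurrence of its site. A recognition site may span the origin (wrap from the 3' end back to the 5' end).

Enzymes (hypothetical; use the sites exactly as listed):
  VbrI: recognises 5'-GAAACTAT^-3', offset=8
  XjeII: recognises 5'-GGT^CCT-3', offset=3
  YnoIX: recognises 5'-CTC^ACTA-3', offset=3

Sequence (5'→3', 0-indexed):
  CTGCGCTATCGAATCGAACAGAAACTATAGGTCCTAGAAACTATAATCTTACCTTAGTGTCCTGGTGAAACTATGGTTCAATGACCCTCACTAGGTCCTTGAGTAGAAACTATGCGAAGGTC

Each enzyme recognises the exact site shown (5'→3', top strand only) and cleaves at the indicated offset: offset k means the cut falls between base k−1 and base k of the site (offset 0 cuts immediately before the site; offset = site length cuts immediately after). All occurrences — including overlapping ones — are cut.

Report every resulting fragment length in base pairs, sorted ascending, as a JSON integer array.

[4,7,8,12,15,17,29,30]

Site scan:
  VbrI GAAACTAT/8: at [20, 36, 66, 105] ⇒ [28, 44, 74, 113]
  XjeII GGTCCT/3: at [29, 93, 118] ⇒ [32, 96, 121]
  YnoIX CTCACTA/3: at [86] ⇒ [89]

Pooled cuts: [28, 32, 44, 74, 89, 96, 113, 121]

Fragments:
  28→32: 4 bp
  32→44: 12 bp
  44→74: 30 bp
  74→89: 15 bp
  89→96: 7 bp
  96→113: 17 bp
  113→121: 8 bp
  121→28 (wrap): 122-121+28 = 29 bp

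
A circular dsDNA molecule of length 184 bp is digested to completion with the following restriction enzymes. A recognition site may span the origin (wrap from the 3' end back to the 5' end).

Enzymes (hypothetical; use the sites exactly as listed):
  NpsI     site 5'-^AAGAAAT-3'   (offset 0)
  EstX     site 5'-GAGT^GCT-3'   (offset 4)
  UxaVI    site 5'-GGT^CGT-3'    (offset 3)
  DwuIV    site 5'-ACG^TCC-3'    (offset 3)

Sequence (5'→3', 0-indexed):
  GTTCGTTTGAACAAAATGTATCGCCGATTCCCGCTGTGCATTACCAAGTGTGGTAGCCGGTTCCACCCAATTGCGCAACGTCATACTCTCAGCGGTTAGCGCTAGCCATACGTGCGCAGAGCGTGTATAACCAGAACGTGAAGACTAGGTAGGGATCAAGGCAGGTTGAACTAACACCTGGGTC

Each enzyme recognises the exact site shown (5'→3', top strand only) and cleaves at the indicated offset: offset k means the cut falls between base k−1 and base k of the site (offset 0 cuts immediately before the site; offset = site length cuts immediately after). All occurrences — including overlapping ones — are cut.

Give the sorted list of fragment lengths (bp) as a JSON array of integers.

[184]

Scan for sites:
  NpsI (AAGAAAT, off=0): no sites
  EstX (GAGTGCT, off=4): no sites
  UxaVI (GGTCGT, off=3): starts [180] → cuts [183]
  DwuIV (ACGTCC, off=3): no sites

All cut coordinates (distinct, sorted): [183]

Fragments:
  183→183 (wrap): 184-183+183 = 184 bp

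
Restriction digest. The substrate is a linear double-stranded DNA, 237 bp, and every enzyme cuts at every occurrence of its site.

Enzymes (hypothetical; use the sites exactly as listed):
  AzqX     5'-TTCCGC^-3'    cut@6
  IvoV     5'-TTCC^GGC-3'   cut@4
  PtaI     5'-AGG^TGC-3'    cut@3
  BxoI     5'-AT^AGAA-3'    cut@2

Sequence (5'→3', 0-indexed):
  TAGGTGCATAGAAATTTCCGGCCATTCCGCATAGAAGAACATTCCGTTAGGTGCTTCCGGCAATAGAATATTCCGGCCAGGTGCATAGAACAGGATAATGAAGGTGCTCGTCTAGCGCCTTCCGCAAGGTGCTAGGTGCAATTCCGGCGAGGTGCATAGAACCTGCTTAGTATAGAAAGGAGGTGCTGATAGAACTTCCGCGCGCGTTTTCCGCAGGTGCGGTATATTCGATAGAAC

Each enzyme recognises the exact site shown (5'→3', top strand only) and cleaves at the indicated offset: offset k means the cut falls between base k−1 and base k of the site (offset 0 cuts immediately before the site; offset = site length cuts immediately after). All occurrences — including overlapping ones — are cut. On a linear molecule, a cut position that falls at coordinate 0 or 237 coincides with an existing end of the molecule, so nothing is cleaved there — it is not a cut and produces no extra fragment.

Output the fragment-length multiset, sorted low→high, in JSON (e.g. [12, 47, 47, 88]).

[2,3,4,4,5,5,5,5,6,7,7,7,7,7,9,10,10,10,11,11,13,15,16,18,19,21]

Site scan:
  AzqX (TTCCGC, off=6): starts [24, 119, 195, 208] → cuts [30, 125, 201, 214]
  IvoV (TTCCGGC, off=4): starts [15, 54, 70, 141] → cuts [19, 58, 74, 145]
  PtaI (AGGTGC, off=3): starts [1, 48, 78, 101, 126, 133, 149, 180, 214] → cuts [4, 51, 81, 104, 129, 136, 152, 183, 217]
  BxoI (ATAGAA, off=2): starts [7, 30, 62, 84, 155, 171, 188, 230] → cuts [9, 32, 64, 86, 157, 173, 190, 232]

All cut coordinates (distinct, sorted): [4, 9, 19, 30, 32, 51, 58, 64, 74, 81, 86, 104, 125, 129, 136, 145, 152, 157, 173, 183, 190, 201, 214, 217, 232]

Fragments:
  [0,4): 4 bp
  [4,9): 5 bp
  [9,19): 10 bp
  [19,30): 11 bp
  [30,32): 2 bp
  [32,51): 19 bp
  [51,58): 7 bp
  [58,64): 6 bp
  [64,74): 10 bp
  [74,81): 7 bp
  [81,86): 5 bp
  [86,104): 18 bp
  [104,125): 21 bp
  [125,129): 4 bp
  [129,136): 7 bp
  [136,145): 9 bp
  [145,152): 7 bp
  [152,157): 5 bp
  [157,173): 16 bp
  [173,183): 10 bp
  [183,190): 7 bp
  [190,201): 11 bp
  [201,214): 13 bp
  [214,217): 3 bp
  [217,232): 15 bp
  [232,237): 5 bp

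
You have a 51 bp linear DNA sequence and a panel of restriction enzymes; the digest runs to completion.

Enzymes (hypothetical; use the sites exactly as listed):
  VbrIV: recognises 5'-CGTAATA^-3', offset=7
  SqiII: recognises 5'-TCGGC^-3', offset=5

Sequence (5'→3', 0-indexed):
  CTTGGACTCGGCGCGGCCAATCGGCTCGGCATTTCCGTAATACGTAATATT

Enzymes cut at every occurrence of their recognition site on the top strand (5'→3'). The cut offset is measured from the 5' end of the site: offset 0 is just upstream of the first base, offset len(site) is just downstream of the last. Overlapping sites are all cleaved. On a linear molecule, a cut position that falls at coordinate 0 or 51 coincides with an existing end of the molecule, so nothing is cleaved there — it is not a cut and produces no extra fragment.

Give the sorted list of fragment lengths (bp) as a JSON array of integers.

[2,5,7,12,12,13]

Per-enzyme occurrences:
  VbrIV CGTAATA/7: at [35, 42] ⇒ [42, 49]
  SqiII TCGGC/5: at [7, 20, 25] ⇒ [12, 25, 30]

All cut coordinates (distinct, sorted): [12, 25, 30, 42, 49]

Fragment lengths:
  [0,12): 12 bp
  [12,25): 13 bp
  [25,30): 5 bp
  [30,42): 12 bp
  [42,49): 7 bp
  [49,51): 2 bp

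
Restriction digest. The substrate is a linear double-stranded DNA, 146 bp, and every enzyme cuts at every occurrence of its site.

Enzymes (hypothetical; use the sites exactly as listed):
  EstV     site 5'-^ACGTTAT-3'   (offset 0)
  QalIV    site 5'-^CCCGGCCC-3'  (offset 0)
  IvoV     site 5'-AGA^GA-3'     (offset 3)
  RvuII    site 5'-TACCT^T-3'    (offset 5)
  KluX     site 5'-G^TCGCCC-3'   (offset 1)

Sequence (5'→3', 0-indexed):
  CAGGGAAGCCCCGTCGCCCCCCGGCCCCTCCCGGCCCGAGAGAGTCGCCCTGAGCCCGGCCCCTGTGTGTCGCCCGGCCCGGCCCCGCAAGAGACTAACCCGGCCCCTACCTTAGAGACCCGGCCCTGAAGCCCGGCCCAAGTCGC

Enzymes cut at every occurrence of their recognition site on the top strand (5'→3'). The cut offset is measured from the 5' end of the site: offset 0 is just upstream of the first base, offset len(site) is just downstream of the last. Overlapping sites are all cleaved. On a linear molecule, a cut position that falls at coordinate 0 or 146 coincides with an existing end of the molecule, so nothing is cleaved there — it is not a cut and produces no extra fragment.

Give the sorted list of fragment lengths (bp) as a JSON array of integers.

Per-enzyme occurrences:
  EstV (ACGTTAT, off=0): no sites
  QalIV CCCGGCCC/0: at [19, 29, 54, 72, 77, 98, 118, 131] ⇒ [19, 29, 54, 72, 77, 98, 118, 131]
  IvoV AGAGA/3: at [38, 89, 113] ⇒ [41, 92, 116]
  RvuII TACCTT/5: at [107] ⇒ [112]
  KluX GTCGCCC/1: at [12, 43, 68] ⇒ [13, 44, 69]

All cut coordinates (distinct, sorted): [13, 19, 29, 41, 44, 54, 69, 72, 77, 92, 98, 112, 116, 118, 131]

Fragments:
  [0,13): 13 bp
  [13,19): 6 bp
  [19,29): 10 bp
  [29,41): 12 bp
  [41,44): 3 bp
  [44,54): 10 bp
  [54,69): 15 bp
  [69,72): 3 bp
  [72,77): 5 bp
  [77,92): 15 bp
  [92,98): 6 bp
  [98,112): 14 bp
  [112,116): 4 bp
  [116,118): 2 bp
  [118,131): 13 bp
  [131,146): 15 bp

[2,3,3,4,5,6,6,10,10,12,13,13,14,15,15,15]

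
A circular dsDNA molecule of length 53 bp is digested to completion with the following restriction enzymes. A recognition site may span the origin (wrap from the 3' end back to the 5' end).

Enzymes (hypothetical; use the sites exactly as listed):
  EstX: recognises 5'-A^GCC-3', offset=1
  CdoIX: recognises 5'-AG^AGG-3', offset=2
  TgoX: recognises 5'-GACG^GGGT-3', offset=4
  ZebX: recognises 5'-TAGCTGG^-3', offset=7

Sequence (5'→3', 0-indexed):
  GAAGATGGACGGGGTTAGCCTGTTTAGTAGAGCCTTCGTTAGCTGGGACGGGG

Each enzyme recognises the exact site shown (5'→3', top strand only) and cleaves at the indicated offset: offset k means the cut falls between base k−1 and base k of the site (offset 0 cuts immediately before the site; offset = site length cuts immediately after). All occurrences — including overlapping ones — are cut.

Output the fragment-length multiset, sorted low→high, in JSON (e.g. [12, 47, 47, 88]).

Site scan:
  EstX (AGCC, off=1): starts [16, 30] → cuts [17, 31]
  CdoIX (AGAGG, off=2): no sites
  TgoX (GACGGGGT, off=4): starts [7] → cuts [11]
  ZebX (TAGCTGG, off=7): starts [39] → cuts [46]

Pooled cuts: [11, 17, 31, 46]

Fragments:
  11→17: 6 bp
  17→31: 14 bp
  31→46: 15 bp
  46→11 (wrap): 53-46+11 = 18 bp

[6,14,15,18]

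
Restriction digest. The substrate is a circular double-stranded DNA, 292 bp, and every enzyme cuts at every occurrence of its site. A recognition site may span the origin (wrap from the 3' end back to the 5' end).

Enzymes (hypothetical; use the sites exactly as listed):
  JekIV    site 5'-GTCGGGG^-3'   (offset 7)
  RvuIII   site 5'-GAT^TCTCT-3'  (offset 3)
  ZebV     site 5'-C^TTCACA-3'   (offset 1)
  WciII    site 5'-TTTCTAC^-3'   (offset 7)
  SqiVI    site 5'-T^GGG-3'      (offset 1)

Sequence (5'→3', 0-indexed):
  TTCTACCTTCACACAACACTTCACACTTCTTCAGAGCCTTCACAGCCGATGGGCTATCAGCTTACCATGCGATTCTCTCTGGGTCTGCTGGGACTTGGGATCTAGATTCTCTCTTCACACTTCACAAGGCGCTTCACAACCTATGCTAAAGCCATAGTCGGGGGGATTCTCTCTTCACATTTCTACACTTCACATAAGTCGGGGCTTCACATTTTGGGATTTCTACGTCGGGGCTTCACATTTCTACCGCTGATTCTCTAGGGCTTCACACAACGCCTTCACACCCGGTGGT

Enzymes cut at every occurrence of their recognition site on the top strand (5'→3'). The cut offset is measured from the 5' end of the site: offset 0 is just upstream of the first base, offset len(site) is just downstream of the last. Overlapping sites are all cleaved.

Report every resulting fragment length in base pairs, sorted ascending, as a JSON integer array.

Site scan:
  JekIV GTCGGGG/7: at [156, 197, 226] ⇒ [163, 204, 233]
  RvuIII GATTCTCT/3: at [70, 104, 164, 251] ⇒ [73, 107, 167, 254]
  ZebV CTTCACA/1: at [6, 18, 37, 112, 119, 131, 172, 187, 204, 233, 263, 276] ⇒ [7, 19, 38, 113, 120, 132, 173, 188, 205, 234, 264, 277]
  WciII TTTCTAC/7: at [179, 219, 240, 291] ⇒ [6, 186, 226, 247]
  SqiVI TGGG/1: at [49, 79, 88, 95, 214] ⇒ [50, 80, 89, 96, 215]

Pooled cuts: [6, 7, 19, 38, 50, 73, 80, 89, 96, 107, 113, 120, 132, 163, 167, 173, 186, 188, 204, 205, 215, 226, 233, 234, 247, 254, 264, 277]

Fragment lengths:
  6→7: 1 bp
  7→19: 12 bp
  19→38: 19 bp
  38→50: 12 bp
  50→73: 23 bp
  73→80: 7 bp
  80→89: 9 bp
  89→96: 7 bp
  96→107: 11 bp
  107→113: 6 bp
  113→120: 7 bp
  120→132: 12 bp
  132→163: 31 bp
  163→167: 4 bp
  167→173: 6 bp
  173→186: 13 bp
  186→188: 2 bp
  188→204: 16 bp
  204→205: 1 bp
  205→215: 10 bp
  215→226: 11 bp
  226→233: 7 bp
  233→234: 1 bp
  234→247: 13 bp
  247→254: 7 bp
  254→264: 10 bp
  264→277: 13 bp
  277→6 (wrap): 292-277+6 = 21 bp

[1,1,1,2,4,6,6,7,7,7,7,7,9,10,10,11,11,12,12,12,13,13,13,16,19,21,23,31]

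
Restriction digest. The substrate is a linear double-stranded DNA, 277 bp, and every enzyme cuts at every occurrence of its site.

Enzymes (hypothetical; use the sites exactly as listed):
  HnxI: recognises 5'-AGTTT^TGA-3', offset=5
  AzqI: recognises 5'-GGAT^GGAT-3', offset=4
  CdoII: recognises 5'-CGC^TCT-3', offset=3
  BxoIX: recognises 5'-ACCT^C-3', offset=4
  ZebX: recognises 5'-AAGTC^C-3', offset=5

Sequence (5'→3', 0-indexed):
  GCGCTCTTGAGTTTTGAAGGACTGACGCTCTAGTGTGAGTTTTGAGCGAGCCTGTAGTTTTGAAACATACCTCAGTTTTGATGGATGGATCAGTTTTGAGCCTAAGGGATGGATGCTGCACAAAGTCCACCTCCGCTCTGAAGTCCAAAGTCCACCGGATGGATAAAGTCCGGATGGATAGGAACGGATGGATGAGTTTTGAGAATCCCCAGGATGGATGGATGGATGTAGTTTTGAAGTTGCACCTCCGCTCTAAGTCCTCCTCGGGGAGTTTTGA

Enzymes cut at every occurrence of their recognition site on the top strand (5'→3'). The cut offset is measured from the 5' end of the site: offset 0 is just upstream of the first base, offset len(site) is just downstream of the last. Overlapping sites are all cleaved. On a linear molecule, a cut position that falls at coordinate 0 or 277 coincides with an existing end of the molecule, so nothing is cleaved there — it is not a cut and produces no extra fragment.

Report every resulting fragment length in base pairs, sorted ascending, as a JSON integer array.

[3,4,4,4,4,4,5,5,6,7,8,8,8,9,10,10,10,10,11,12,13,14,14,14,14,15,16,17,18]

Per-enzyme occurrences:
  HnxI (AGTTTTGA, off=5): starts [9, 37, 55, 73, 91, 194, 229, 269] → cuts [14, 42, 60, 78, 96, 199, 234, 274]
  AzqI (GGATGGAT, off=4): starts [82, 106, 156, 171, 185, 211, 215, 219] → cuts [86, 110, 160, 175, 189, 215, 219, 223]
  CdoII (CGCTCT, off=3): starts [1, 25, 133, 248] → cuts [4, 28, 136, 251]
  BxoIX (ACCTC, off=4): starts [68, 128, 243] → cuts [72, 132, 247]
  ZebX (AAGTCC, off=5): starts [122, 140, 147, 165, 254] → cuts [127, 145, 152, 170, 259]

All cut coordinates (distinct, sorted): [4, 14, 28, 42, 60, 72, 78, 86, 96, 110, 127, 132, 136, 145, 152, 160, 170, 175, 189, 199, 215, 219, 223, 234, 247, 251, 259, 274]

Fragment lengths:
  [0,4): 4 bp
  [4,14): 10 bp
  [14,28): 14 bp
  [28,42): 14 bp
  [42,60): 18 bp
  [60,72): 12 bp
  [72,78): 6 bp
  [78,86): 8 bp
  [86,96): 10 bp
  [96,110): 14 bp
  [110,127): 17 bp
  [127,132): 5 bp
  [132,136): 4 bp
  [136,145): 9 bp
  [145,152): 7 bp
  [152,160): 8 bp
  [160,170): 10 bp
  [170,175): 5 bp
  [175,189): 14 bp
  [189,199): 10 bp
  [199,215): 16 bp
  [215,219): 4 bp
  [219,223): 4 bp
  [223,234): 11 bp
  [234,247): 13 bp
  [247,251): 4 bp
  [251,259): 8 bp
  [259,274): 15 bp
  [274,277): 3 bp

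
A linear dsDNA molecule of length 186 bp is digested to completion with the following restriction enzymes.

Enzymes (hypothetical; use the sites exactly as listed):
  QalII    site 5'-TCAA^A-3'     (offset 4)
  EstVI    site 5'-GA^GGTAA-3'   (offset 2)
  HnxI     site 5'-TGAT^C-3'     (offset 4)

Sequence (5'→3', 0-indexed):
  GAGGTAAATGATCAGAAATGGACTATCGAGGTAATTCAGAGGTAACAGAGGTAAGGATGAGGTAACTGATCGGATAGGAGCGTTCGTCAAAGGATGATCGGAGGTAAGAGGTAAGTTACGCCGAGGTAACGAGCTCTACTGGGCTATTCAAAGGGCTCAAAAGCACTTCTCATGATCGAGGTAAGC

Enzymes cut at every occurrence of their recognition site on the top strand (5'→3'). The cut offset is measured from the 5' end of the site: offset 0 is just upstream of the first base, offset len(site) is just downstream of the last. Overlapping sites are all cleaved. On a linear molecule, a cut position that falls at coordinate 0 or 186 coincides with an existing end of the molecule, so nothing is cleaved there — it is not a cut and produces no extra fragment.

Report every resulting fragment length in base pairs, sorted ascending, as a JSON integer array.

[2,3,4,7,7,8,9,9,10,10,11,11,15,16,17,20,27]

Per-enzyme occurrences:
  QalII (TCAAA, off=4): starts [86, 147, 156] → cuts [90, 151, 160]
  EstVI (GAGGTAA, off=2): starts [0, 27, 38, 47, 58, 100, 107, 122, 177] → cuts [2, 29, 40, 49, 60, 102, 109, 124, 179]
  HnxI (TGATC, off=4): starts [8, 66, 94, 172] → cuts [12, 70, 98, 176]

All cut coordinates (distinct, sorted): [2, 12, 29, 40, 49, 60, 70, 90, 98, 102, 109, 124, 151, 160, 176, 179]

Fragments:
  [0,2): 2 bp
  [2,12): 10 bp
  [12,29): 17 bp
  [29,40): 11 bp
  [40,49): 9 bp
  [49,60): 11 bp
  [60,70): 10 bp
  [70,90): 20 bp
  [90,98): 8 bp
  [98,102): 4 bp
  [102,109): 7 bp
  [109,124): 15 bp
  [124,151): 27 bp
  [151,160): 9 bp
  [160,176): 16 bp
  [176,179): 3 bp
  [179,186): 7 bp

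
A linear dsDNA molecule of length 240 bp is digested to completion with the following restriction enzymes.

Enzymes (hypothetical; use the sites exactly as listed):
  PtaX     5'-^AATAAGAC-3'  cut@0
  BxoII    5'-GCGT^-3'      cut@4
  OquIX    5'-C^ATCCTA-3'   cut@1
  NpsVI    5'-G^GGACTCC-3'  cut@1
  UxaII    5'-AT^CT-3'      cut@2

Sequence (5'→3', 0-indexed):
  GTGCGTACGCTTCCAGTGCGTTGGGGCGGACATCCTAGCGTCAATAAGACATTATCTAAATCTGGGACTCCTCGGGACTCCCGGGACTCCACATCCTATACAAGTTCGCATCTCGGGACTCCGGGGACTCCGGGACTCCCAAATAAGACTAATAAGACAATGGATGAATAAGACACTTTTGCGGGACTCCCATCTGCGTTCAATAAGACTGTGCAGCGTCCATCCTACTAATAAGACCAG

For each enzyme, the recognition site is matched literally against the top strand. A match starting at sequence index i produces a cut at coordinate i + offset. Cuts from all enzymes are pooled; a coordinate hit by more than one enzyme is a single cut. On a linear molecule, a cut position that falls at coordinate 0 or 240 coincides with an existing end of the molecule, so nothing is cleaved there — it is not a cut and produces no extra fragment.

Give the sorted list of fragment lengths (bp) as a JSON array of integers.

[1,2,2,3,4,6,6,6,8,8,9,9,9,9,9,10,10,10,10,11,13,15,16,17,18,19]

Scan for sites:
  PtaX AATAAGAC/0: at [42, 141, 150, 166, 201, 229] ⇒ [42, 141, 150, 166, 201, 229]
  BxoII GCGT/4: at [2, 17, 37, 195, 215] ⇒ [6, 21, 41, 199, 219]
  OquIX CATCCTA/1: at [30, 91, 220] ⇒ [31, 92, 221]
  NpsVI GGGACTCC/1: at [63, 73, 82, 114, 123, 131, 182] ⇒ [64, 74, 83, 115, 124, 132, 183]
  UxaII ATCT/2: at [53, 59, 109, 191] ⇒ [55, 61, 111, 193]

Pooled cuts: [6, 21, 31, 41, 42, 55, 61, 64, 74, 83, 92, 111, 115, 124, 132, 141, 150, 166, 183, 193, 199, 201, 219, 221, 229]

Fragment lengths:
  [0,6): 6 bp
  [6,21): 15 bp
  [21,31): 10 bp
  [31,41): 10 bp
  [41,42): 1 bp
  [42,55): 13 bp
  [55,61): 6 bp
  [61,64): 3 bp
  [64,74): 10 bp
  [74,83): 9 bp
  [83,92): 9 bp
  [92,111): 19 bp
  [111,115): 4 bp
  [115,124): 9 bp
  [124,132): 8 bp
  [132,141): 9 bp
  [141,150): 9 bp
  [150,166): 16 bp
  [166,183): 17 bp
  [183,193): 10 bp
  [193,199): 6 bp
  [199,201): 2 bp
  [201,219): 18 bp
  [219,221): 2 bp
  [221,229): 8 bp
  [229,240): 11 bp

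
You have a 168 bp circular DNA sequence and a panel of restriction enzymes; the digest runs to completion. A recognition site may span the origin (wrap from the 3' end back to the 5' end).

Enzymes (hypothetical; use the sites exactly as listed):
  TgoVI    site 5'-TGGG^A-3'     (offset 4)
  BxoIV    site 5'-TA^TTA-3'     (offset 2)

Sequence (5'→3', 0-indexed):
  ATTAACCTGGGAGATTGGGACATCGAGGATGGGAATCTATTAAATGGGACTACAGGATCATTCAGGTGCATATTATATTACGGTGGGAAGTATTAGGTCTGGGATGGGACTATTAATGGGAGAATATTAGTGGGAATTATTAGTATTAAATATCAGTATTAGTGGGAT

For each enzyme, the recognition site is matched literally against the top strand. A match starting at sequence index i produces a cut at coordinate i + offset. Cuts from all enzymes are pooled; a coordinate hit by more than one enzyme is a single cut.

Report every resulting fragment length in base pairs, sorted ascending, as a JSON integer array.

Per-enzyme occurrences:
  TgoVI TGGGA/4: at [7, 15, 29, 44, 83, 99, 104, 116, 130, 162] ⇒ [11, 19, 33, 48, 87, 103, 108, 120, 134, 166]
  BxoIV TATTA/2: at [37, 70, 75, 90, 110, 124, 137, 143, 156, 167] ⇒ [1, 39, 72, 77, 92, 112, 126, 139, 145, 158]

Pooled cuts: [1, 11, 19, 33, 39, 48, 72, 77, 87, 92, 103, 108, 112, 120, 126, 134, 139, 145, 158, 166]

Fragments:
  1→11: 10 bp
  11→19: 8 bp
  19→33: 14 bp
  33→39: 6 bp
  39→48: 9 bp
  48→72: 24 bp
  72→77: 5 bp
  77→87: 10 bp
  87→92: 5 bp
  92→103: 11 bp
  103→108: 5 bp
  108→112: 4 bp
  112→120: 8 bp
  120→126: 6 bp
  126→134: 8 bp
  134→139: 5 bp
  139→145: 6 bp
  145→158: 13 bp
  158→166: 8 bp
  166→1 (wrap): 168-166+1 = 3 bp

[3,4,5,5,5,5,6,6,6,8,8,8,8,9,10,10,11,13,14,24]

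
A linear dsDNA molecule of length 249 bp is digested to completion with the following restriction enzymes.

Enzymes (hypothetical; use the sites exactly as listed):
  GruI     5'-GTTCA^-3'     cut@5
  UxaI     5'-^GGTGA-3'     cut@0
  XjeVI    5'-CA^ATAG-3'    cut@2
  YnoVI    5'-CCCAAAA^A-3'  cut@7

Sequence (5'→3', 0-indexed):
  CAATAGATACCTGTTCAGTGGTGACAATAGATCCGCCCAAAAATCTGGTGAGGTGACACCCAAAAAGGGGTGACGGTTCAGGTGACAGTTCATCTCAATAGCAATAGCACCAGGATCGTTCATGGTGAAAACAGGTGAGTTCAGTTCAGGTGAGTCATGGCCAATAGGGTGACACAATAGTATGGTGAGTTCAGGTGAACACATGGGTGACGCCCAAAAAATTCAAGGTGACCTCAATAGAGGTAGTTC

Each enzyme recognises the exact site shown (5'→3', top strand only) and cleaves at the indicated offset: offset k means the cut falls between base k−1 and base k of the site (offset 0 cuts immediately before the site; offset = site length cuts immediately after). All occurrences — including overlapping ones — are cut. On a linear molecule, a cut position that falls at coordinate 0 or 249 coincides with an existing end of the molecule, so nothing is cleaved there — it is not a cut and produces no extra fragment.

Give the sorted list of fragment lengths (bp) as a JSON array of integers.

[1,2,2,3,4,4,5,5,5,6,7,7,7,9,10,10,10,10,12,12,12,13,14,14,15,15,16,19]

Per-enzyme occurrences:
  GruI GTTCA/5: at [12, 75, 87, 117, 138, 143, 188] ⇒ [17, 80, 92, 122, 143, 148, 193]
  UxaI GGTGA/0: at [19, 46, 51, 68, 80, 123, 133, 148, 167, 183, 193, 205, 226] ⇒ [19, 46, 51, 68, 80, 123, 133, 148, 167, 183, 193, 205, 226]
  XjeVI CAATAG/2: at [0, 24, 95, 101, 161, 174, 234] ⇒ [2, 26, 97, 103, 163, 176, 236]
  YnoVI CCCAAAAA/7: at [35, 58, 212] ⇒ [42, 65, 219]

Pooled cuts: [2, 17, 19, 26, 42, 46, 51, 65, 68, 80, 92, 97, 103, 122, 123, 133, 143, 148, 163, 167, 176, 183, 193, 205, 219, 226, 236]

Fragments:
  [0,2): 2 bp
  [2,17): 15 bp
  [17,19): 2 bp
  [19,26): 7 bp
  [26,42): 16 bp
  [42,46): 4 bp
  [46,51): 5 bp
  [51,65): 14 bp
  [65,68): 3 bp
  [68,80): 12 bp
  [80,92): 12 bp
  [92,97): 5 bp
  [97,103): 6 bp
  [103,122): 19 bp
  [122,123): 1 bp
  [123,133): 10 bp
  [133,143): 10 bp
  [143,148): 5 bp
  [148,163): 15 bp
  [163,167): 4 bp
  [167,176): 9 bp
  [176,183): 7 bp
  [183,193): 10 bp
  [193,205): 12 bp
  [205,219): 14 bp
  [219,226): 7 bp
  [226,236): 10 bp
  [236,249): 13 bp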